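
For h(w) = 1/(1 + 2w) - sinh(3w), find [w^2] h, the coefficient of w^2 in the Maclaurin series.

4

Combine the two series term by term.
h(0) = 1
h′(0) = -5
h′′(0) = 8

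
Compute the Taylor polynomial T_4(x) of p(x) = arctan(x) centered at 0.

-x^3/3 + x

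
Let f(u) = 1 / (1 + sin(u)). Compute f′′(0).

Use the geometric series for the reciprocal, then substitute.
The coefficient of u^2 in the expansion is 1, so f′′(0) = 2! * (1) = 2.

2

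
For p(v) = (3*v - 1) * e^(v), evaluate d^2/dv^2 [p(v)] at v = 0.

Multiply each power in the prefactor through the base expansion.
From the series, [v^2] p = 5/2; multiply by 2! = 2 to get 5.

5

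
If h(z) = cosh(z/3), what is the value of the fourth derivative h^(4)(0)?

From the series, [z^4] h = 1/1944; multiply by 4! = 24 to get 1/81.

1/81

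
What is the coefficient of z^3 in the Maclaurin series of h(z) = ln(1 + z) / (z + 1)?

Use 1/(1 - r) = Σ r^k on the denominator, then take the Cauchy product.

11/6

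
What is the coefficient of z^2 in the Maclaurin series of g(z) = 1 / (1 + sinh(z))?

Write 1/(1+u) = 1 - u + u^2 - u^3 + ... and substitute the series for u.
[z^0] = 1;  [z^1] = -1;  [z^2] = 1.
So c_2 = g′′(0)/2! = 1.

1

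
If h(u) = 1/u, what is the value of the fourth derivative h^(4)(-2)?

Apply the Taylor formula c_k = f^(k)(a)/k!.
From the series, [(u + 2)^4] h = -1/32; multiply by 4! = 24 to get -3/4.

-3/4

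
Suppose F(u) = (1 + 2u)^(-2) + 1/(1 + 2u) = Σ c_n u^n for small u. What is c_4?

Expand each term separately and add.
[u^0] = 2;  [u^1] = -6;  [u^2] = 16;  [u^3] = -40;  [u^4] = 96.

96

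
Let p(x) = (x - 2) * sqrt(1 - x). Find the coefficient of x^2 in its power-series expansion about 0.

-1/4

Distribute the polynomial across the series and collect like powers.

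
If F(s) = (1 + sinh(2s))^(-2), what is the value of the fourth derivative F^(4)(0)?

Compose series: expand the inner function first, then feed it into the outer expansion.
The coefficient of s^4 in the expansion is 96, so F^(4)(0) = 4! * (96) = 2304.

2304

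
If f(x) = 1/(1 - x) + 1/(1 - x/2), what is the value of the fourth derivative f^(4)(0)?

51/2

Combine the two series term by term.
From the series, [x^4] f = 17/16; multiply by 4! = 24 to get 51/2.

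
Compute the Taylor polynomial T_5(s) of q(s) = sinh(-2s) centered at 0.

-4*s^5/15 - 4*s^3/3 - 2*s

q(0) = 0
q′(0) = -2
q′′(0) = 0
q′′′(0) = -8
q^(4)(0) = 0
q^(5)(0) = -32
Dividing each by k! gives the coefficients c_0, ..., c_5.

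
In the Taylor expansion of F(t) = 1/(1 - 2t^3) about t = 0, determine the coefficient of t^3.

2

Differentiate repeatedly and evaluate at the center.
F(0) = 1
F′(0) = 0
F′′(0) = 0
F′′′(0) = 12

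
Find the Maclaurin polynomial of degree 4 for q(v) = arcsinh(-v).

v^3/6 - v

Compute the successive derivatives at the expansion point and divide by k!.
q(0) = 0
q′(0) = -1
q′′(0) = 0
q′′′(0) = 1
q^(4)(0) = 0
The Taylor polynomial is Σ q^(k)(0)/k! · v^k.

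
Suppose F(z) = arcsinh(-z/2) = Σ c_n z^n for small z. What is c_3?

F(0) = 0
F′(0) = -1/2
F′′(0) = 0
F′′′(0) = 1/8
Dividing each by k! gives the coefficients c_0, ..., c_3.

1/48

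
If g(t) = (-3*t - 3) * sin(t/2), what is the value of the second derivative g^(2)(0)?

Shift and add copies of the series according to the polynomial's terms.
From the series, [t^2] g = -3/2; multiply by 2! = 2 to get -3.

-3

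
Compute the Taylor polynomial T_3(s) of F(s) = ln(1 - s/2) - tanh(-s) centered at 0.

-3*s^3/8 - s^2/8 + s/2

Expand each term separately and add.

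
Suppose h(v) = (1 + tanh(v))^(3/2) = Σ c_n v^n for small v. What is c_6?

1801/15360

Compose series: expand the inner function first, then feed it into the outer expansion.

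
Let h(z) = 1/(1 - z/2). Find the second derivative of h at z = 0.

1/2

The coefficient of z^2 in the expansion is 1/4, so h′′(0) = 2! * (1/4) = 1/2.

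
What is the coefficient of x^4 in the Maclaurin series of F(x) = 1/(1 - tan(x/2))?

5/48

Compose series: expand the inner function first, then feed it into the outer expansion.
F(0) = 1
F′(0) = 1/2
F′′(0) = 1/2
F′′′(0) = 1
F^(4)(0) = 5/2
Then c_k = F^(k)(0)/k! gives each Taylor coefficient.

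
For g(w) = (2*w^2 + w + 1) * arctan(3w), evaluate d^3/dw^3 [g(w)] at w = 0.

-18

Shift and add copies of the series according to the polynomial's terms.
The coefficient of w^3 in the expansion is -3, so g′′′(0) = 3! * (-3) = -18.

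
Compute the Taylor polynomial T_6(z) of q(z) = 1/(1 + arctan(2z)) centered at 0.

Substitute the inner expansion into the outer series and collect powers.

512*z^6/45 - 32*z^5/5 + 16*z^4/3 - 16*z^3/3 + 4*z^2 - 2*z + 1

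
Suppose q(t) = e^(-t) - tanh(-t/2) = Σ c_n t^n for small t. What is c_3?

-5/24

Expand each term separately and add.
q(0) = 1
q′(0) = -1/2
q′′(0) = 1
q′′′(0) = -5/4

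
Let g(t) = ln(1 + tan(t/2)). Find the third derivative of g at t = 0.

1/2

Let u equal the inner series; expand the outer function in u and truncate.
The coefficient of t^3 in the expansion is 1/12, so g′′′(0) = 3! * (1/12) = 1/2.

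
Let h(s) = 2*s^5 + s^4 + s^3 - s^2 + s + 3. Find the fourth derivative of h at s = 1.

264

Differentiate repeatedly and evaluate at the center.
From the series, [(s - 1)^4] h = 11; multiply by 4! = 24 to get 264.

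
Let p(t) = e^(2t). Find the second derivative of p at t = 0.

4

Differentiate repeatedly and evaluate at the center.
The coefficient of t^2 in the expansion is 2, so p′′(0) = 2! * (2) = 4.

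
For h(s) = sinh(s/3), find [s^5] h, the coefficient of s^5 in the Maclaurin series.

Use the known series and substitute for the argument.
h(0) = 0
h′(0) = 1/3
h′′(0) = 0
h′′′(0) = 1/27
h^(4)(0) = 0
h^(5)(0) = 1/243
Then c_k = h^(k)(0)/k! gives each Taylor coefficient.

1/29160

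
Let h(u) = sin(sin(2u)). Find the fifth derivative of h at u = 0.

Substitute the inner expansion into the outer series and collect powers.
From the series, [u^5] h = 16/5; multiply by 5! = 120 to get 384.

384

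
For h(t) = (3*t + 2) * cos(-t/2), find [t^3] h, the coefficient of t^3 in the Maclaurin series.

Distribute the polynomial across the series and collect like powers.
h(0) = 2
h′(0) = 3
h′′(0) = -1/2
h′′′(0) = -9/4

-3/8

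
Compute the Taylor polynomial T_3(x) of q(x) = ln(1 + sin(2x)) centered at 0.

Plug the Maclaurin series of the inner function into that of the outer and collect terms.
q(0) = 0
q′(0) = 2
q′′(0) = -4
q′′′(0) = 8
The Taylor polynomial is Σ q^(k)(0)/k! · x^k.

4*x^3/3 - 2*x^2 + 2*x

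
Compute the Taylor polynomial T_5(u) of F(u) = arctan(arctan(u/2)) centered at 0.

Let u equal the inner series; expand the outer function in u and truncate.
F(0) = 0
F′(0) = 1/2
F′′(0) = 0
F′′′(0) = -1/2
F^(4)(0) = 0
F^(5)(0) = 11/4
Then c_k = F^(k)(0)/k! gives each Taylor coefficient.

11*u^5/480 - u^3/12 + u/2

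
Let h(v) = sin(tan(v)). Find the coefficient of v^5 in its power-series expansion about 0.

-1/40

Substitute the inner expansion into the outer series and collect powers.
h(0) = 0
h′(0) = 1
h′′(0) = 0
h′′′(0) = 1
h^(4)(0) = 0
h^(5)(0) = -3
The Taylor polynomial is Σ h^(k)(0)/k! · v^k.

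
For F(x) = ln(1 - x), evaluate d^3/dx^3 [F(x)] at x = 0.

-2

The coefficient of x^3 in the expansion is -1/3, so F′′′(0) = 3! * (-1/3) = -2.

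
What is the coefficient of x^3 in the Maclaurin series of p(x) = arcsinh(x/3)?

-1/162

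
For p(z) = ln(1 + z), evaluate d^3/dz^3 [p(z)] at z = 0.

2

The coefficient of z^3 in the expansion is 1/3, so p′′′(0) = 3! * (1/3) = 2.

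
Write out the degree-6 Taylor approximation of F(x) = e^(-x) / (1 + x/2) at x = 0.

Write out both Maclaurin series and multiply, keeping only the needed powers.

331*x^6/2880 - 109*x^5/480 + 7*x^4/16 - 19*x^3/24 + 5*x^2/4 - 3*x/2 + 1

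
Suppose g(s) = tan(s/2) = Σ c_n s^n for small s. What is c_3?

Use the known series and substitute for the argument.
g(0) = 0
g′(0) = 1/2
g′′(0) = 0
g′′′(0) = 1/4

1/24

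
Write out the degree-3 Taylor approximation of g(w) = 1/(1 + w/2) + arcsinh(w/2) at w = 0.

Expand each term separately and add.
[w^0] = 1;  [w^1] = 0;  [w^2] = 1/4;  [w^3] = -7/48.

-7*w^3/48 + w^2/4 + 1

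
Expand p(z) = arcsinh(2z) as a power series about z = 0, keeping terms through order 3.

-4*z^3/3 + 2*z

Compute the successive derivatives at the expansion point and divide by k!.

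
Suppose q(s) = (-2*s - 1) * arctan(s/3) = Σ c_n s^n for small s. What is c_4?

Shift and add copies of the series according to the polynomial's terms.
[s^0] = 0;  [s^1] = -1/3;  [s^2] = -2/3;  [s^3] = 1/81;  [s^4] = 2/81.

2/81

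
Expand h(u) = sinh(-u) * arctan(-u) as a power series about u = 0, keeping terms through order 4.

-u^4/6 + u^2

Write out both Maclaurin series and multiply, keeping only the needed powers.
h(0) = 0
h′(0) = 0
h′′(0) = 2
h′′′(0) = 0
h^(4)(0) = -4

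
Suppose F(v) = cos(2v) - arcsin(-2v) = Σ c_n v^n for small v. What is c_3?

4/3

Expand each term separately and add.
F(0) = 1
F′(0) = 2
F′′(0) = -4
F′′′(0) = 8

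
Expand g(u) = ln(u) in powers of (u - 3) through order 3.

g(3) = ln(3)
g′(3) = 1/3
g′′(3) = -1/9
g′′′(3) = 2/27
Dividing each by k! gives the coefficients c_0, ..., c_3.

(u - 3)^3/81 - (u - 3)^2/18 + (u - 3)/3 + ln(3)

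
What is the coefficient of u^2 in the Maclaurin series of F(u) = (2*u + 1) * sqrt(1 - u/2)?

-17/32

Shift and add copies of the series according to the polynomial's terms.
F(0) = 1
F′(0) = 7/4
F′′(0) = -17/16
Dividing each by k! gives the coefficients c_0, ..., c_2.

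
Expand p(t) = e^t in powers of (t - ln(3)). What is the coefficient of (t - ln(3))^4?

1/8

c_4 = p^(4)(ln(3))/4! = 1/8.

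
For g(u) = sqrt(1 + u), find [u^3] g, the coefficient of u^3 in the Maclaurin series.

g(0) = 1
g′(0) = 1/2
g′′(0) = -1/4
g′′′(0) = 3/8
So c_3 = g′′′(0)/3! = 1/16.

1/16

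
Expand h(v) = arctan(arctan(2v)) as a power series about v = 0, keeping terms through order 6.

Substitute the inner expansion into the outer series and collect powers.
h(0) = 0
h′(0) = 2
h′′(0) = 0
h′′′(0) = -32
h^(4)(0) = 0
h^(5)(0) = 2816
h^(6)(0) = 0
Dividing each by k! gives the coefficients c_0, ..., c_6.

352*v^5/15 - 16*v^3/3 + 2*v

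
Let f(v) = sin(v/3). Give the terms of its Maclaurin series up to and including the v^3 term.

-v^3/162 + v/3

f(0) = 0
f′(0) = 1/3
f′′(0) = 0
f′′′(0) = -1/27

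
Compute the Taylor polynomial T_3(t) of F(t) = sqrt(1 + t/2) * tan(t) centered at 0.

29*t^3/96 + t^2/4 + t

Write out both Maclaurin series and multiply, keeping only the needed powers.
F(0) = 0
F′(0) = 1
F′′(0) = 1/2
F′′′(0) = 29/16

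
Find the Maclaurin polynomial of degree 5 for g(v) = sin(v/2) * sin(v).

Write out both Maclaurin series and multiply, keeping only the needed powers.
g(0) = 0
g′(0) = 0
g′′(0) = 1
g′′′(0) = 0
g^(4)(0) = -5/2
g^(5)(0) = 0
Then c_k = g^(k)(0)/k! gives each Taylor coefficient.

-5*v^4/48 + v^2/2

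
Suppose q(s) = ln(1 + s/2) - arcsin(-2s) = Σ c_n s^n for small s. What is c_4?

Add the two expansions coefficient-wise.
q(0) = 0
q′(0) = 5/2
q′′(0) = -1/4
q′′′(0) = 33/4
q^(4)(0) = -3/8
So c_4 = q^(4)(0)/4! = -1/64.

-1/64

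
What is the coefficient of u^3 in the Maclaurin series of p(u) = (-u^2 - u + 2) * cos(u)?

1/2

Multiply each power in the prefactor through the base expansion.
p(0) = 2
p′(0) = -1
p′′(0) = -4
p′′′(0) = 3
The Taylor polynomial is Σ p^(k)(0)/k! · u^k.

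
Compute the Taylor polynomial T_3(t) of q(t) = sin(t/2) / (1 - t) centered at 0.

23*t^3/48 + t^2/2 + t/2

Multiply the two series term by term and collect like powers.
q(0) = 0
q′(0) = 1/2
q′′(0) = 1
q′′′(0) = 23/8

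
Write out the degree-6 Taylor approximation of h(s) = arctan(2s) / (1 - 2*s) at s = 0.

832*s^6/15 + 416*s^5/15 + 32*s^4/3 + 16*s^3/3 + 4*s^2 + 2*s

Multiply the numerator's expansion by the denominator's geometric series.
h(0) = 0
h′(0) = 2
h′′(0) = 8
h′′′(0) = 32
h^(4)(0) = 256
h^(5)(0) = 3328
h^(6)(0) = 39936
Dividing each by k! gives the coefficients c_0, ..., c_6.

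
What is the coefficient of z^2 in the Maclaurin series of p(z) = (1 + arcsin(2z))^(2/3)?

Substitute the inner expansion into the outer series and collect powers.
p(0) = 1
p′(0) = 4/3
p′′(0) = -8/9

-4/9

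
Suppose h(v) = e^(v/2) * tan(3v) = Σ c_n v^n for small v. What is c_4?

Multiply the two series term by term and collect like powers.
h(0) = 0
h′(0) = 3
h′′(0) = 3
h′′′(0) = 225/4
h^(4)(0) = 219/2
The Taylor polynomial is Σ h^(k)(0)/k! · v^k.

73/16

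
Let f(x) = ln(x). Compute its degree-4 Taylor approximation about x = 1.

f(1) = 0
f′(1) = 1
f′′(1) = -1
f′′′(1) = 2
f^(4)(1) = -6
Then c_k = f^(k)(1)/k! gives each Taylor coefficient.

-(x - 1)^4/4 + (x - 1)^3/3 - (x - 1)^2/2 + (x - 1)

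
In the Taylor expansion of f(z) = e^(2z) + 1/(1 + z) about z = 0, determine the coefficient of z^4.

Add the two expansions coefficient-wise.
f(0) = 2
f′(0) = 1
f′′(0) = 6
f′′′(0) = 2
f^(4)(0) = 40

5/3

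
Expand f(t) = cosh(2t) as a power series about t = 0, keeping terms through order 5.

f(0) = 1
f′(0) = 0
f′′(0) = 4
f′′′(0) = 0
f^(4)(0) = 16
f^(5)(0) = 0
Then c_k = f^(k)(0)/k! gives each Taylor coefficient.

2*t^4/3 + 2*t^2 + 1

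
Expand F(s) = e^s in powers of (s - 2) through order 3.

(s - 2)^3*e^(2)/6 + (s - 2)^2*e^(2)/2 + (s - 2)*e^(2) + e^(2)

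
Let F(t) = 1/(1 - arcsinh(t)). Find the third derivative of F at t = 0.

5

Plug the Maclaurin series of the inner function into that of the outer and collect terms.
From the series, [t^3] F = 5/6; multiply by 3! = 6 to get 5.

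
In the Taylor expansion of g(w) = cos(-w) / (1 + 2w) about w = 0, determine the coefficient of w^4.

Take the Cauchy product of the two expansions.
[w^0] = 1;  [w^1] = -2;  [w^2] = 7/2;  [w^3] = -7;  [w^4] = 337/24.
So c_4 = g^(4)(0)/4! = 337/24.

337/24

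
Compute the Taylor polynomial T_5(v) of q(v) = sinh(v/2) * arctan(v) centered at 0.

Take the Cauchy product of the two expansions.
q(0) = 0
q′(0) = 0
q′′(0) = 1
q′′′(0) = 0
q^(4)(0) = -7/2
q^(5)(0) = 0

-7*v^4/48 + v^2/2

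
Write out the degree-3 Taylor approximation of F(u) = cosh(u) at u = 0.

u^2/2 + 1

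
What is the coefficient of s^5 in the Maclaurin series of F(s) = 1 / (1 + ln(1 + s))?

-347/60

Expand as Σ (-1)^k u^k with u equal to the inner function's series.
F(0) = 1
F′(0) = -1
F′′(0) = 3
F′′′(0) = -14
F^(4)(0) = 88
F^(5)(0) = -694
So c_5 = F^(5)(0)/5! = -347/60.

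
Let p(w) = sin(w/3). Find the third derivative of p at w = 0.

Differentiate repeatedly and evaluate at the center.
From the series, [w^3] p = -1/162; multiply by 3! = 6 to get -1/27.

-1/27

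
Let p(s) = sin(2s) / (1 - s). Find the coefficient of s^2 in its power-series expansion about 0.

2

Expand 1/(denominator) as a geometric series and multiply by the numerator's series.
p(0) = 0
p′(0) = 2
p′′(0) = 4
Then c_k = p^(k)(0)/k! gives each Taylor coefficient.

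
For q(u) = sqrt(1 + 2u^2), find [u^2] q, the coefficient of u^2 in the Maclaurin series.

c_2 = q′′(0)/2! = 1.

1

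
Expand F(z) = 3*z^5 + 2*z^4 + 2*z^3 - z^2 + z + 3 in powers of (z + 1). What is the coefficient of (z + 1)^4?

-13

F(-1) = -2
F′(-1) = 16
F′′(-1) = -50
F′′′(-1) = 144
F^(4)(-1) = -312
Dividing each by k! gives the coefficients c_0, ..., c_4.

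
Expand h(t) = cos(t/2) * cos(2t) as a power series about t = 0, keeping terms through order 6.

Expand each factor separately, then convolve coefficients.
h(0) = 1
h′(0) = 0
h′′(0) = -17/4
h′′′(0) = 0
h^(4)(0) = 353/16
h^(5)(0) = 0
h^(6)(0) = -8177/64

-8177*t^6/46080 + 353*t^4/384 - 17*t^2/8 + 1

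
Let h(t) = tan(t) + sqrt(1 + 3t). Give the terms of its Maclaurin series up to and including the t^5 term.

Expand each term separately and add.
[t^0] = 1;  [t^1] = 5/2;  [t^2] = -9/8;  [t^3] = 97/48;  [t^4] = -405/128;  [t^5] = 26027/3840.

26027*t^5/3840 - 405*t^4/128 + 97*t^3/48 - 9*t^2/8 + 5*t/2 + 1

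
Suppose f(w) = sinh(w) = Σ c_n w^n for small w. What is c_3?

1/6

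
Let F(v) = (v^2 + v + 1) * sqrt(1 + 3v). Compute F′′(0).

11/4

Multiply each power in the prefactor through the base expansion.
From the series, [v^2] F = 11/8; multiply by 2! = 2 to get 11/4.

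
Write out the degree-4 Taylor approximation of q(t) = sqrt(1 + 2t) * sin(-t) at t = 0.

Multiply the two series term by term and collect like powers.
[t^0] = 0;  [t^1] = -1;  [t^2] = -1;  [t^3] = 2/3;  [t^4] = -1/3.

-t^4/3 + 2*t^3/3 - t^2 - t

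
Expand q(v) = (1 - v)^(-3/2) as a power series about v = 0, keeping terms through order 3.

35*v^3/16 + 15*v^2/8 + 3*v/2 + 1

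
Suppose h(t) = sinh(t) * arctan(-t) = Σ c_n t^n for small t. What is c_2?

-1

Multiply the two series term by term and collect like powers.
[t^0] = 0;  [t^1] = 0;  [t^2] = -1.
So c_2 = h′′(0)/2! = -1.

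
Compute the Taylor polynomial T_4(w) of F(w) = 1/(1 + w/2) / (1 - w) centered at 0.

Multiply the two series term by term and collect like powers.

11*w^4/16 + 5*w^3/8 + 3*w^2/4 + w/2 + 1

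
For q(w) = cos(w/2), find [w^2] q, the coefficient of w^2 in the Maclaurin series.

q(0) = 1
q′(0) = 0
q′′(0) = -1/4
So c_2 = q′′(0)/2! = -1/8.

-1/8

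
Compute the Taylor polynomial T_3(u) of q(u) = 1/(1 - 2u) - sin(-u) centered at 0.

47*u^3/6 + 4*u^2 + 3*u + 1

Expand each term separately and add.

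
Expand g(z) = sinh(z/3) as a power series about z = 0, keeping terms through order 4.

[z^0] = 0;  [z^1] = 1/3;  [z^2] = 0;  [z^3] = 1/162;  [z^4] = 0.

z^3/162 + z/3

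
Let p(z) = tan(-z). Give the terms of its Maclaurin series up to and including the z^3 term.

-z^3/3 - z

Differentiate repeatedly and evaluate at the center.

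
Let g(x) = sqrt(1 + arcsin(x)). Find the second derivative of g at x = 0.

Compose series: expand the inner function first, then feed it into the outer expansion.
From the series, [x^2] g = -1/8; multiply by 2! = 2 to get -1/4.

-1/4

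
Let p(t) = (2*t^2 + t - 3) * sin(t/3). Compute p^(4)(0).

-4/27

Distribute the polynomial across the series and collect like powers.
The coefficient of t^4 in the expansion is -1/162, so p^(4)(0) = 4! * (-1/162) = -4/27.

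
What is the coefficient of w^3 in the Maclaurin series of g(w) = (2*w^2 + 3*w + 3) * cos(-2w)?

-6

Distribute the polynomial across the series and collect like powers.
g(0) = 3
g′(0) = 3
g′′(0) = -8
g′′′(0) = -36
So c_3 = g′′′(0)/3! = -6.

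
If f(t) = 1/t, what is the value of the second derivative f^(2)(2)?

1/4

From the series, [(t - 2)^2] f = 1/8; multiply by 2! = 2 to get 1/4.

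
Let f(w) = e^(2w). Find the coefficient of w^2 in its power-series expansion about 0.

f(0) = 1
f′(0) = 2
f′′(0) = 4
Dividing each by k! gives the coefficients c_0, ..., c_2.

2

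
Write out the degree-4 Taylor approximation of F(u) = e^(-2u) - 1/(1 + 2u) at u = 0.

-46*u^4/3 + 20*u^3/3 - 2*u^2

Add the two expansions coefficient-wise.
F(0) = 0
F′(0) = 0
F′′(0) = -4
F′′′(0) = 40
F^(4)(0) = -368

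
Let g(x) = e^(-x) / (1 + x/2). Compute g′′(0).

Take the Cauchy product of the two expansions.
From the series, [x^2] g = 5/4; multiply by 2! = 2 to get 5/2.

5/2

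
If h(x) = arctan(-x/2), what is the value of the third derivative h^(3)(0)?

From the series, [x^3] h = 1/24; multiply by 3! = 6 to get 1/4.

1/4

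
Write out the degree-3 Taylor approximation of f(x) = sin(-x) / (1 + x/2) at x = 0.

Take the Cauchy product of the two expansions.
f(0) = 0
f′(0) = -1
f′′(0) = 1
f′′′(0) = -1/2

-x^3/12 + x^2/2 - x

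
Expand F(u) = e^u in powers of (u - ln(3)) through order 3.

(u - ln(3))^3/2 + 3*(u - ln(3))^2/2 + 3*(u - ln(3)) + 3

Apply the Taylor formula c_k = f^(k)(a)/k!.
F(ln(3)) = 3
F′(ln(3)) = 3
F′′(ln(3)) = 3
F′′′(ln(3)) = 3
Dividing each by k! gives the coefficients c_0, ..., c_3.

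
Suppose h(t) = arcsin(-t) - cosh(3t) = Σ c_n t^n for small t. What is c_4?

-27/8

Expand each term separately and add.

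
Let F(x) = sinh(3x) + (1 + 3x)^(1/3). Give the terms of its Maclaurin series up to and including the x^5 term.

1123*x^5/120 - 10*x^4/3 + 37*x^3/6 - x^2 + 4*x + 1

Expand each term separately and add.
F(0) = 1
F′(0) = 4
F′′(0) = -2
F′′′(0) = 37
F^(4)(0) = -80
F^(5)(0) = 1123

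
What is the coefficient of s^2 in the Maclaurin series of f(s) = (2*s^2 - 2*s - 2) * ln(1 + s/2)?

-3/4

Shift and add copies of the series according to the polynomial's terms.
So c_2 = f′′(0)/2! = -3/4.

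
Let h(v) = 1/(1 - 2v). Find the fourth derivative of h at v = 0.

Apply the Taylor formula c_k = f^(k)(a)/k!.
The coefficient of v^4 in the expansion is 16, so h^(4)(0) = 4! * (16) = 384.

384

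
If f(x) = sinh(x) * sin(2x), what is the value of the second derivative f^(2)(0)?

4

Expand each factor separately, then convolve coefficients.
The coefficient of x^2 in the expansion is 2, so f′′(0) = 2! * (2) = 4.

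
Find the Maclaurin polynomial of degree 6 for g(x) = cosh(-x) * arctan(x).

3*x^5/40 + x^3/6 + x

Expand each factor separately, then convolve coefficients.
g(0) = 0
g′(0) = 1
g′′(0) = 0
g′′′(0) = 1
g^(4)(0) = 0
g^(5)(0) = 9
g^(6)(0) = 0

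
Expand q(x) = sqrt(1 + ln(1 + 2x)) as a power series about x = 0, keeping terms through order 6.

Substitute the inner expansion into the outer series and collect powers.
q(0) = 1
q′(0) = 1
q′′(0) = -3
q′′′(0) = 17
q^(4)(0) = -143
q^(5)(0) = 1609
q^(6)(0) = -22819
Then c_k = q^(k)(0)/k! gives each Taylor coefficient.

-22819*x^6/720 + 1609*x^5/120 - 143*x^4/24 + 17*x^3/6 - 3*x^2/2 + x + 1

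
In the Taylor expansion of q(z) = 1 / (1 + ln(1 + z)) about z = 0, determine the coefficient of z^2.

3/2

Write 1/(1+u) = 1 - u + u^2 - u^3 + ... and substitute the series for u.
[z^0] = 1;  [z^1] = -1;  [z^2] = 3/2.
So c_2 = q′′(0)/2! = 3/2.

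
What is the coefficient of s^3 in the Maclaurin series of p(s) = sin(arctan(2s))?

Let u equal the inner series; expand the outer function in u and truncate.
[s^0] = 0;  [s^1] = 2;  [s^2] = 0;  [s^3] = -4.

-4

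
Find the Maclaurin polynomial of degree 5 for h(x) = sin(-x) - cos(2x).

-x^5/120 - 2*x^4/3 + x^3/6 + 2*x^2 - x - 1

Combine the two series term by term.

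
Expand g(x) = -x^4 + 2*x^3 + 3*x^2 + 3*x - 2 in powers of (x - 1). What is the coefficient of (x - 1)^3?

-2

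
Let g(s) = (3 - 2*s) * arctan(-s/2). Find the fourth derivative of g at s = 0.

Multiply each power in the prefactor through the base expansion.
The coefficient of s^4 in the expansion is -1/12, so g^(4)(0) = 4! * (-1/12) = -2.

-2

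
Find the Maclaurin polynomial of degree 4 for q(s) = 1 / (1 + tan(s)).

Write 1/(1+u) = 1 - u + u^2 - u^3 + ... and substitute the series for u.
[s^0] = 1;  [s^1] = -1;  [s^2] = 1;  [s^3] = -4/3;  [s^4] = 5/3.

5*s^4/3 - 4*s^3/3 + s^2 - s + 1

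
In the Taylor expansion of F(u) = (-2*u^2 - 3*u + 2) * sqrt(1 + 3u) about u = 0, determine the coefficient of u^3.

15/4

Distribute the polynomial across the series and collect like powers.
F(0) = 2
F′(0) = 0
F′′(0) = -35/2
F′′′(0) = 45/2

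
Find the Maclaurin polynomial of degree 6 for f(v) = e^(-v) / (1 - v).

Expand 1/(denominator) as a geometric series and multiply by the numerator's series.
f(0) = 1
f′(0) = 0
f′′(0) = 1
f′′′(0) = 2
f^(4)(0) = 9
f^(5)(0) = 44
f^(6)(0) = 265
Then c_k = f^(k)(0)/k! gives each Taylor coefficient.

53*v^6/144 + 11*v^5/30 + 3*v^4/8 + v^3/3 + v^2/2 + 1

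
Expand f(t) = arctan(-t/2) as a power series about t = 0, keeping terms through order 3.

t^3/24 - t/2

Apply the Taylor formula c_k = f^(k)(a)/k!.
[t^0] = 0;  [t^1] = -1/2;  [t^2] = 0;  [t^3] = 1/24.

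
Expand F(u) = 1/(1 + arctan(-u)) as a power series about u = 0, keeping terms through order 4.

u^4/3 + 2*u^3/3 + u^2 + u + 1

Compose series: expand the inner function first, then feed it into the outer expansion.
[u^0] = 1;  [u^1] = 1;  [u^2] = 1;  [u^3] = 2/3;  [u^4] = 1/3.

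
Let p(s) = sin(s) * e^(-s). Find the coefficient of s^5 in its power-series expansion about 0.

-1/30

Expand each factor separately, then convolve coefficients.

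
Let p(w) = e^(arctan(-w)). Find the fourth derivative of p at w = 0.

-7

Substitute the inner expansion into the outer series and collect powers.
The coefficient of w^4 in the expansion is -7/24, so p^(4)(0) = 4! * (-7/24) = -7.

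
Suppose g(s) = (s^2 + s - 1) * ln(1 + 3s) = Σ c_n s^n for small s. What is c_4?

Shift and add copies of the series according to the polynomial's terms.
g(0) = 0
g′(0) = -3
g′′(0) = 15
g′′′(0) = -63
g^(4)(0) = 594
So c_4 = g^(4)(0)/4! = 99/4.

99/4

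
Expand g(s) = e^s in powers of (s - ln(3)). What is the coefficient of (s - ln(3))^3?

1/2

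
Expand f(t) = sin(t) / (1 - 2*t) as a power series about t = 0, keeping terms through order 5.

1841*t^5/120 + 23*t^4/3 + 23*t^3/6 + 2*t^2 + t

Use 1/(1 - r) = Σ r^k on the denominator, then take the Cauchy product.
f(0) = 0
f′(0) = 1
f′′(0) = 4
f′′′(0) = 23
f^(4)(0) = 184
f^(5)(0) = 1841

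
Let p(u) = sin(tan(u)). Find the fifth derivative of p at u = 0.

-3

Plug the Maclaurin series of the inner function into that of the outer and collect terms.
The coefficient of u^5 in the expansion is -1/40, so p^(5)(0) = 5! * (-1/40) = -3.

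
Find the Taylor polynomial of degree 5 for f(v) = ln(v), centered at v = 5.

(v - 5)^5/15625 - (v - 5)^4/2500 + (v - 5)^3/375 - (v - 5)^2/50 + (v - 5)/5 + ln(5)

f(5) = ln(5)
f′(5) = 1/5
f′′(5) = -1/25
f′′′(5) = 2/125
f^(4)(5) = -6/625
f^(5)(5) = 24/3125
Dividing each by k! gives the coefficients c_0, ..., c_5.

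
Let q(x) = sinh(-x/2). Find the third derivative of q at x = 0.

From the series, [x^3] q = -1/48; multiply by 3! = 6 to get -1/8.

-1/8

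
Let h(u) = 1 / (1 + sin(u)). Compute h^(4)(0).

16

Write 1/(1+u) = 1 - u + u^2 - u^3 + ... and substitute the series for u.
From the series, [u^4] h = 2/3; multiply by 4! = 24 to get 16.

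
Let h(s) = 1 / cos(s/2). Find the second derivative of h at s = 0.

1/4

Invert the denominator's series and multiply.
The coefficient of s^2 in the expansion is 1/8, so h′′(0) = 2! * (1/8) = 1/4.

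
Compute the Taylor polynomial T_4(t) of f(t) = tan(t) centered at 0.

t^3/3 + t

Compute the successive derivatives at the expansion point and divide by k!.
[t^0] = 0;  [t^1] = 1;  [t^2] = 0;  [t^3] = 1/3;  [t^4] = 0.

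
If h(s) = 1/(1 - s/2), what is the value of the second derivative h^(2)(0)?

1/2

The coefficient of s^2 in the expansion is 1/4, so h′′(0) = 2! * (1/4) = 1/2.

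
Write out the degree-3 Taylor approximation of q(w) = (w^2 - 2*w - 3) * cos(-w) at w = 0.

Shift and add copies of the series according to the polynomial's terms.
[w^0] = -3;  [w^1] = -2;  [w^2] = 5/2;  [w^3] = 1.

w^3 + 5*w^2/2 - 2*w - 3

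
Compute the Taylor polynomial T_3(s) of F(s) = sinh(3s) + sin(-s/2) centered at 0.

Add the two expansions coefficient-wise.

217*s^3/48 + 5*s/2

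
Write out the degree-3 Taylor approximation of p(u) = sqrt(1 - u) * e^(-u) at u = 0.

Write out both Maclaurin series and multiply, keeping only the needed powers.

-17*u^3/48 + 7*u^2/8 - 3*u/2 + 1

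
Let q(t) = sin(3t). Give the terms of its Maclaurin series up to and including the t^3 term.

-9*t^3/2 + 3*t

Compute the successive derivatives at the expansion point and divide by k!.
q(0) = 0
q′(0) = 3
q′′(0) = 0
q′′′(0) = -27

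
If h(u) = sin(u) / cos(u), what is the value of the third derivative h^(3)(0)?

Divide the numerator series by the denominator series (power-series long division).
The coefficient of u^3 in the expansion is 1/3, so h′′′(0) = 3! * (1/3) = 2.

2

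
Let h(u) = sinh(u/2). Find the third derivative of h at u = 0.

1/8

The coefficient of u^3 in the expansion is 1/48, so h′′′(0) = 3! * (1/48) = 1/8.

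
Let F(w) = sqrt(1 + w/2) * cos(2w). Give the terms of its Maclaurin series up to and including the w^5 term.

Write out both Maclaurin series and multiply, keeping only the needed powers.
F(0) = 1
F′(0) = 1/4
F′′(0) = -65/16
F′′′(0) = -189/64
F^(4)(0) = 4465/256
F^(5)(0) = 18665/1024

3733*w^5/24576 + 4465*w^4/6144 - 63*w^3/128 - 65*w^2/32 + w/4 + 1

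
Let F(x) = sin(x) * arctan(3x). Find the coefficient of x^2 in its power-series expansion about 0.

Take the Cauchy product of the two expansions.
So c_2 = F′′(0)/2! = 3.

3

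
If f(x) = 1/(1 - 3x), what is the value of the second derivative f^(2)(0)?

Apply the Taylor formula c_k = f^(k)(a)/k!.
The coefficient of x^2 in the expansion is 9, so f′′(0) = 2! * (9) = 18.

18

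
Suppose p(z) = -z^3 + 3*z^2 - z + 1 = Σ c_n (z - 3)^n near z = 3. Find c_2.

-6

Compute the successive derivatives at the expansion point and divide by k!.
p(3) = -2
p′(3) = -10
p′′(3) = -12
So c_2 = p′′(3)/2! = -6.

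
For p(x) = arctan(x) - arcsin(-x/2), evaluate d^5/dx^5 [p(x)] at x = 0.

777/32

Add the two expansions coefficient-wise.
The coefficient of x^5 in the expansion is 259/1280, so p^(5)(0) = 5! * (259/1280) = 777/32.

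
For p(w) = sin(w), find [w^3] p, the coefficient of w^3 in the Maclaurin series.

-1/6

Apply the Taylor formula c_k = f^(k)(a)/k!.
[w^0] = 0;  [w^1] = 1;  [w^2] = 0;  [w^3] = -1/6.
So c_3 = p′′′(0)/3! = -1/6.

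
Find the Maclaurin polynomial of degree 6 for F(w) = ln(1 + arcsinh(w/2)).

-w^6/720 + 13*w^5/3840 - w^4/192 + w^3/48 - w^2/8 + w/2

Substitute the inner expansion into the outer series and collect powers.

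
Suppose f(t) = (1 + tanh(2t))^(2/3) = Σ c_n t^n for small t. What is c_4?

176/243

Plug the Maclaurin series of the inner function into that of the outer and collect terms.
f(0) = 1
f′(0) = 4/3
f′′(0) = -8/9
f′′′(0) = -224/27
f^(4)(0) = 1408/81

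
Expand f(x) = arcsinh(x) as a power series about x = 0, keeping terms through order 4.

[x^0] = 0;  [x^1] = 1;  [x^2] = 0;  [x^3] = -1/6;  [x^4] = 0.

-x^3/6 + x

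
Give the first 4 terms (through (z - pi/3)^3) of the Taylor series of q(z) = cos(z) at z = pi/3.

sqrt(3)*(z - pi/3)^3/12 - (z - pi/3)^2/4 - sqrt(3)*(z - pi/3)/2 + 1/2

q(pi/3) = 1/2
q′(pi/3) = -sqrt(3)/2
q′′(pi/3) = -1/2
q′′′(pi/3) = sqrt(3)/2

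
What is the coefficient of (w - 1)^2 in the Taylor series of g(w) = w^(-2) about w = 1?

Apply the Taylor formula c_k = f^(k)(a)/k!.

3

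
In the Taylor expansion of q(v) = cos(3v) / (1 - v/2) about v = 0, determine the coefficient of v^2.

-17/4

Write out both Maclaurin series and multiply, keeping only the needed powers.
[v^0] = 1;  [v^1] = 1/2;  [v^2] = -17/4.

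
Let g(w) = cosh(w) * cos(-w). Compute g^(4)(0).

-4

Take the Cauchy product of the two expansions.
From the series, [w^4] g = -1/6; multiply by 4! = 24 to get -4.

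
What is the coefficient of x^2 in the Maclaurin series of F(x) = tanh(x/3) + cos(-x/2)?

-1/8

Add the two expansions coefficient-wise.
[x^0] = 1;  [x^1] = 1/3;  [x^2] = -1/8.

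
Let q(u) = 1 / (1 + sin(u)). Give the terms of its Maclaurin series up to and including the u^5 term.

-61*u^5/120 + 2*u^4/3 - 5*u^3/6 + u^2 - u + 1

Use the geometric series for the reciprocal, then substitute.
[u^0] = 1;  [u^1] = -1;  [u^2] = 1;  [u^3] = -5/6;  [u^4] = 2/3;  [u^5] = -61/120.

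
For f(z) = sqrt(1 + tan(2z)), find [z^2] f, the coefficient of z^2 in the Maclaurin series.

-1/2

Plug the Maclaurin series of the inner function into that of the outer and collect terms.
[z^0] = 1;  [z^1] = 1;  [z^2] = -1/2.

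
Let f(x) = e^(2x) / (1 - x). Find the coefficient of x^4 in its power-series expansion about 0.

7

Take the Cauchy product of the two expansions.
So c_4 = f^(4)(0)/4! = 7.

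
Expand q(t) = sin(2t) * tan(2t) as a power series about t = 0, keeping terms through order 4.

8*t^4/3 + 4*t^2

Write out both Maclaurin series and multiply, keeping only the needed powers.
q(0) = 0
q′(0) = 0
q′′(0) = 8
q′′′(0) = 0
q^(4)(0) = 64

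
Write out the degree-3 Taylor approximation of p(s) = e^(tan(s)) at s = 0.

Plug the Maclaurin series of the inner function into that of the outer and collect terms.
[s^0] = 1;  [s^1] = 1;  [s^2] = 1/2;  [s^3] = 1/2.

s^3/2 + s^2/2 + s + 1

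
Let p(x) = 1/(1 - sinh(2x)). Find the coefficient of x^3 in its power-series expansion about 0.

Let u equal the inner series; expand the outer function in u and truncate.
[x^0] = 1;  [x^1] = 2;  [x^2] = 4;  [x^3] = 28/3.
So c_3 = p′′′(0)/3! = 28/3.

28/3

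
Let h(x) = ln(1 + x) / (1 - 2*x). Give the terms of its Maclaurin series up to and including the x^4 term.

Expand 1/(denominator) as a geometric series and multiply by the numerator's series.
h(0) = 0
h′(0) = 1
h′′(0) = 3
h′′′(0) = 20
h^(4)(0) = 154

77*x^4/12 + 10*x^3/3 + 3*x^2/2 + x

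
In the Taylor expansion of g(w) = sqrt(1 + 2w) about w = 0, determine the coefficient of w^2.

Use the known series and substitute for the argument.
g(0) = 1
g′(0) = 1
g′′(0) = -1

-1/2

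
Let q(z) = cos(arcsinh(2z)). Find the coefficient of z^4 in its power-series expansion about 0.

Substitute the inner expansion into the outer series and collect powers.
q(0) = 1
q′(0) = 0
q′′(0) = -4
q′′′(0) = 0
q^(4)(0) = 80
So c_4 = q^(4)(0)/4! = 10/3.

10/3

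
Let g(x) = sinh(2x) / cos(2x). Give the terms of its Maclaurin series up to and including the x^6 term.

48*x^5/5 + 16*x^3/3 + 2*x

Divide the numerator series by the denominator series (power-series long division).
g(0) = 0
g′(0) = 2
g′′(0) = 0
g′′′(0) = 32
g^(4)(0) = 0
g^(5)(0) = 1152
g^(6)(0) = 0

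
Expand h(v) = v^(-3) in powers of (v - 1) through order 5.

-21*(v - 1)^5 + 15*(v - 1)^4 - 10*(v - 1)^3 + 6*(v - 1)^2 - 3*(v - 1) + 1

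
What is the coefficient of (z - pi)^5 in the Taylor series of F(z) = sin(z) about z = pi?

Apply the Taylor formula c_k = f^(k)(a)/k!.
F(pi) = 0
F′(pi) = -1
F′′(pi) = 0
F′′′(pi) = 1
F^(4)(pi) = 0
F^(5)(pi) = -1
So c_5 = F^(5)(pi)/5! = -1/120.

-1/120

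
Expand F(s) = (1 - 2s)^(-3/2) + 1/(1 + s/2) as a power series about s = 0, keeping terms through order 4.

631*s^4/16 + 139*s^3/8 + 31*s^2/4 + 5*s/2 + 2

Expand each term separately and add.
F(0) = 2
F′(0) = 5/2
F′′(0) = 31/2
F′′′(0) = 417/4
F^(4)(0) = 1893/2
Then c_k = F^(k)(0)/k! gives each Taylor coefficient.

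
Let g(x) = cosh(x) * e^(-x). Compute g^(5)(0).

Take the Cauchy product of the two expansions.
From the series, [x^5] g = -2/15; multiply by 5! = 120 to get -16.

-16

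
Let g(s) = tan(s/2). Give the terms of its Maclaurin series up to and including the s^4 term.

Compute the successive derivatives at the expansion point and divide by k!.
g(0) = 0
g′(0) = 1/2
g′′(0) = 0
g′′′(0) = 1/4
g^(4)(0) = 0

s^3/24 + s/2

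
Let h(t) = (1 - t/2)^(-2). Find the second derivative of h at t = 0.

3/2

The coefficient of t^2 in the expansion is 3/4, so h′′(0) = 2! * (3/4) = 3/2.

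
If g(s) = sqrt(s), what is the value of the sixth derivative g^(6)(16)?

-945/268435456

The coefficient of (s - 16)^6 in the expansion is -21/4294967296, so g^(6)(16) = 6! * (-21/4294967296) = -945/268435456.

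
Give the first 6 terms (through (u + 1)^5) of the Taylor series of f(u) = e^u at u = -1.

f(-1) = e^(-1)
f′(-1) = e^(-1)
f′′(-1) = e^(-1)
f′′′(-1) = e^(-1)
f^(4)(-1) = e^(-1)
f^(5)(-1) = e^(-1)
Dividing each by k! gives the coefficients c_0, ..., c_5.

(u + 1)^5*e^(-1)/120 + (u + 1)^4*e^(-1)/24 + (u + 1)^3*e^(-1)/6 + (u + 1)^2*e^(-1)/2 + (u + 1)*e^(-1) + e^(-1)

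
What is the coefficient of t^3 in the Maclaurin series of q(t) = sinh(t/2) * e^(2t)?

Write out both Maclaurin series and multiply, keeping only the needed powers.
q(0) = 0
q′(0) = 1/2
q′′(0) = 2
q′′′(0) = 49/8
So c_3 = q′′′(0)/3! = 49/48.

49/48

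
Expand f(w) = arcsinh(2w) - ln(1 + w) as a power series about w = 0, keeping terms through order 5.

Combine the two series term by term.

11*w^5/5 + w^4/4 - 5*w^3/3 + w^2/2 + w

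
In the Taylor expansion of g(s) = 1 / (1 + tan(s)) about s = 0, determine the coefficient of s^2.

1

Expand as Σ (-1)^k u^k with u equal to the inner function's series.
g(0) = 1
g′(0) = -1
g′′(0) = 2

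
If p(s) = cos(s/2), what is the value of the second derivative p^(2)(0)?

From the series, [s^2] p = -1/8; multiply by 2! = 2 to get -1/4.

-1/4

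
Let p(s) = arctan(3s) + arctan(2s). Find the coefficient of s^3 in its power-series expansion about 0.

-35/3

Combine the two series term by term.
p(0) = 0
p′(0) = 5
p′′(0) = 0
p′′′(0) = -70
Then c_k = p^(k)(0)/k! gives each Taylor coefficient.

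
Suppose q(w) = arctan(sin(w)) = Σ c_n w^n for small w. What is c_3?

Compose series: expand the inner function first, then feed it into the outer expansion.
[w^0] = 0;  [w^1] = 1;  [w^2] = 0;  [w^3] = -1/2.

-1/2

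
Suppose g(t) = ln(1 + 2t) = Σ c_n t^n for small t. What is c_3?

g(0) = 0
g′(0) = 2
g′′(0) = -4
g′′′(0) = 16
So c_3 = g′′′(0)/3! = 8/3.

8/3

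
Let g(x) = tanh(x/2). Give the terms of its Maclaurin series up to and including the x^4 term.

-x^3/24 + x/2

[x^0] = 0;  [x^1] = 1/2;  [x^2] = 0;  [x^3] = -1/24;  [x^4] = 0.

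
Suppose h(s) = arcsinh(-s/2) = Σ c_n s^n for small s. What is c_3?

1/48

c_3 = h′′′(0)/3! = 1/48.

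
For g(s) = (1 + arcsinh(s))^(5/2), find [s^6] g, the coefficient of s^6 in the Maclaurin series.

Let u equal the inner series; expand the outer function in u and truncate.
So c_6 = g^(6)(0)/6! = 363/1024.

363/1024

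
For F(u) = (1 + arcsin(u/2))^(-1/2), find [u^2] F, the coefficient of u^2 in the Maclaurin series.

3/32

Let u equal the inner series; expand the outer function in u and truncate.
F(0) = 1
F′(0) = -1/4
F′′(0) = 3/16
Then c_k = F^(k)(0)/k! gives each Taylor coefficient.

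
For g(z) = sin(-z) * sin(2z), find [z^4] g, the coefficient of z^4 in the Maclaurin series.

5/3

Write out both Maclaurin series and multiply, keeping only the needed powers.
[z^0] = 0;  [z^1] = 0;  [z^2] = -2;  [z^3] = 0;  [z^4] = 5/3.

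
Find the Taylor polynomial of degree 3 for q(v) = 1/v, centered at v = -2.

Use the known series and substitute for the argument.
[(v + 2)^0] = -1/2;  [(v + 2)^1] = -1/4;  [(v + 2)^2] = -1/8;  [(v + 2)^3] = -1/16.

-(v + 2)^3/16 - (v + 2)^2/8 - (v + 2)/4 - 1/2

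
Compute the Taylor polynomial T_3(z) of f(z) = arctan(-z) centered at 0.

f(0) = 0
f′(0) = -1
f′′(0) = 0
f′′′(0) = 2
Then c_k = f^(k)(0)/k! gives each Taylor coefficient.

z^3/3 - z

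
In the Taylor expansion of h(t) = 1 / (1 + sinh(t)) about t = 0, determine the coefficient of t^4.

4/3

Use the geometric series for the reciprocal, then substitute.
[t^0] = 1;  [t^1] = -1;  [t^2] = 1;  [t^3] = -7/6;  [t^4] = 4/3.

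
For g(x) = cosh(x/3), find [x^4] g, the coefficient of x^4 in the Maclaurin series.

1/1944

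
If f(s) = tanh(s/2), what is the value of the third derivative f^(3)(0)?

-1/4

The coefficient of s^3 in the expansion is -1/24, so f′′′(0) = 3! * (-1/24) = -1/4.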